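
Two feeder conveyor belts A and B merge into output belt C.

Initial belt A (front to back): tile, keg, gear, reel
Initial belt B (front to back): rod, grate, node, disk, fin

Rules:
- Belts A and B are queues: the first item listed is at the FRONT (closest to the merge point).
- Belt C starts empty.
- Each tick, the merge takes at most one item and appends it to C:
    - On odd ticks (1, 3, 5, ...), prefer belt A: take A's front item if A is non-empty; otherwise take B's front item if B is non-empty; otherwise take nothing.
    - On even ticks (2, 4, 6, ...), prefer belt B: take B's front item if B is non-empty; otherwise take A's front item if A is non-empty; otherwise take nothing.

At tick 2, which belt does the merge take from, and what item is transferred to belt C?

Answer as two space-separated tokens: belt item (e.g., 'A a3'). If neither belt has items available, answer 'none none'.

Tick 1: prefer A, take tile from A; A=[keg,gear,reel] B=[rod,grate,node,disk,fin] C=[tile]
Tick 2: prefer B, take rod from B; A=[keg,gear,reel] B=[grate,node,disk,fin] C=[tile,rod]

Answer: B rod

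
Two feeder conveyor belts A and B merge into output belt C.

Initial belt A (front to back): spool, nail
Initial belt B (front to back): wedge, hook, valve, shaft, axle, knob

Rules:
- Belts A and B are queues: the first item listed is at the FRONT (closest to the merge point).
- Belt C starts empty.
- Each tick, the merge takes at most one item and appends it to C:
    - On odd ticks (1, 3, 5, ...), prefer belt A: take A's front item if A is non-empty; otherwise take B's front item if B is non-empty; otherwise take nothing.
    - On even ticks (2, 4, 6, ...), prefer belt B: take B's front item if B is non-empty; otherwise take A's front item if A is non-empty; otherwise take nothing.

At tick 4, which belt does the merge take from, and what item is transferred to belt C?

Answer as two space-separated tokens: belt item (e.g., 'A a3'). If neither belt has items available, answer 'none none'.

Answer: B hook

Derivation:
Tick 1: prefer A, take spool from A; A=[nail] B=[wedge,hook,valve,shaft,axle,knob] C=[spool]
Tick 2: prefer B, take wedge from B; A=[nail] B=[hook,valve,shaft,axle,knob] C=[spool,wedge]
Tick 3: prefer A, take nail from A; A=[-] B=[hook,valve,shaft,axle,knob] C=[spool,wedge,nail]
Tick 4: prefer B, take hook from B; A=[-] B=[valve,shaft,axle,knob] C=[spool,wedge,nail,hook]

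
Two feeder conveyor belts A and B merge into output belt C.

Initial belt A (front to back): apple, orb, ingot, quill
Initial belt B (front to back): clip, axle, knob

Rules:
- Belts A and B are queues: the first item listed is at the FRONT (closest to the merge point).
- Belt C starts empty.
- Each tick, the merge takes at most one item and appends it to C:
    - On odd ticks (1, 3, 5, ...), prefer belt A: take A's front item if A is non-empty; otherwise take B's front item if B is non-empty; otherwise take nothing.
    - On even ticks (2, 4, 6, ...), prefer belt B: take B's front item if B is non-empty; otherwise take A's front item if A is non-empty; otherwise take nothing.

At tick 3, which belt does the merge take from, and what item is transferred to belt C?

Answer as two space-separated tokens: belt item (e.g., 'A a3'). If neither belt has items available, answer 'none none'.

Answer: A orb

Derivation:
Tick 1: prefer A, take apple from A; A=[orb,ingot,quill] B=[clip,axle,knob] C=[apple]
Tick 2: prefer B, take clip from B; A=[orb,ingot,quill] B=[axle,knob] C=[apple,clip]
Tick 3: prefer A, take orb from A; A=[ingot,quill] B=[axle,knob] C=[apple,clip,orb]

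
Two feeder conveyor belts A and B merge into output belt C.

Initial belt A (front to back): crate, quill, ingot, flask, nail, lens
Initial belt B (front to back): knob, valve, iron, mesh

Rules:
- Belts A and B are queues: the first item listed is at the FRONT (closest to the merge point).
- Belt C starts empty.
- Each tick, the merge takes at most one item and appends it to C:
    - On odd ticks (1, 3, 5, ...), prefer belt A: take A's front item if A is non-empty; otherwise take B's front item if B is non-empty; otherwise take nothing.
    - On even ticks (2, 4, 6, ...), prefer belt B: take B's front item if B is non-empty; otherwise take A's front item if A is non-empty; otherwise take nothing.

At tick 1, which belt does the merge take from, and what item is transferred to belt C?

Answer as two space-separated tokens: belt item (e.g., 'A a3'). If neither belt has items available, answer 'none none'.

Tick 1: prefer A, take crate from A; A=[quill,ingot,flask,nail,lens] B=[knob,valve,iron,mesh] C=[crate]

Answer: A crate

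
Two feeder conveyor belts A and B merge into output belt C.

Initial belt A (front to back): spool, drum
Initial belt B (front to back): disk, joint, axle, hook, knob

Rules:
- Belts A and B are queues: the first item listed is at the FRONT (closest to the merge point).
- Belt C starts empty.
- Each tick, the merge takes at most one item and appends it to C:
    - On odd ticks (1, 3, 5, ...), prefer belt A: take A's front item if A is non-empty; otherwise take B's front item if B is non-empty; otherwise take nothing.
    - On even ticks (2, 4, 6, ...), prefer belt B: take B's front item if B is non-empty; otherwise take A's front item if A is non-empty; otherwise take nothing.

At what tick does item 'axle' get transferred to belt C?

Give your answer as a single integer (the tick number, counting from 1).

Tick 1: prefer A, take spool from A; A=[drum] B=[disk,joint,axle,hook,knob] C=[spool]
Tick 2: prefer B, take disk from B; A=[drum] B=[joint,axle,hook,knob] C=[spool,disk]
Tick 3: prefer A, take drum from A; A=[-] B=[joint,axle,hook,knob] C=[spool,disk,drum]
Tick 4: prefer B, take joint from B; A=[-] B=[axle,hook,knob] C=[spool,disk,drum,joint]
Tick 5: prefer A, take axle from B; A=[-] B=[hook,knob] C=[spool,disk,drum,joint,axle]

Answer: 5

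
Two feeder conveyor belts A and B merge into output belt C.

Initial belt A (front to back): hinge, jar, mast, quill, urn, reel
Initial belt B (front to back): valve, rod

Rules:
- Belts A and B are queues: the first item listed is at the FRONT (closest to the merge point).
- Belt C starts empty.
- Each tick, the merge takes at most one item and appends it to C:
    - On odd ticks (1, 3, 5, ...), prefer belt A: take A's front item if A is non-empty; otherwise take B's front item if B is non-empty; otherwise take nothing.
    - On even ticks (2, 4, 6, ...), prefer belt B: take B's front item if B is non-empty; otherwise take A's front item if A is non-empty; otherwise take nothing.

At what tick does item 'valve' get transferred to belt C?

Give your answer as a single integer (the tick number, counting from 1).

Tick 1: prefer A, take hinge from A; A=[jar,mast,quill,urn,reel] B=[valve,rod] C=[hinge]
Tick 2: prefer B, take valve from B; A=[jar,mast,quill,urn,reel] B=[rod] C=[hinge,valve]

Answer: 2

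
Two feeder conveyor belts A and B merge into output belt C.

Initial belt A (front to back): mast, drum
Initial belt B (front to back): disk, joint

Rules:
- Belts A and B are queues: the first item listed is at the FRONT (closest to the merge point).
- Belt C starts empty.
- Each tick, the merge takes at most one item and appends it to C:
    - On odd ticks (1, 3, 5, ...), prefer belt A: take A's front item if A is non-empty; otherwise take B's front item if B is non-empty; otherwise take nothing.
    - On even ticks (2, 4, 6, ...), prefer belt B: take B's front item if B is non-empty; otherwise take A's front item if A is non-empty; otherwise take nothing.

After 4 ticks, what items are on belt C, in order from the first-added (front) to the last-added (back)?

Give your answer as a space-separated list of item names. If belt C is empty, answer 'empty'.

Answer: mast disk drum joint

Derivation:
Tick 1: prefer A, take mast from A; A=[drum] B=[disk,joint] C=[mast]
Tick 2: prefer B, take disk from B; A=[drum] B=[joint] C=[mast,disk]
Tick 3: prefer A, take drum from A; A=[-] B=[joint] C=[mast,disk,drum]
Tick 4: prefer B, take joint from B; A=[-] B=[-] C=[mast,disk,drum,joint]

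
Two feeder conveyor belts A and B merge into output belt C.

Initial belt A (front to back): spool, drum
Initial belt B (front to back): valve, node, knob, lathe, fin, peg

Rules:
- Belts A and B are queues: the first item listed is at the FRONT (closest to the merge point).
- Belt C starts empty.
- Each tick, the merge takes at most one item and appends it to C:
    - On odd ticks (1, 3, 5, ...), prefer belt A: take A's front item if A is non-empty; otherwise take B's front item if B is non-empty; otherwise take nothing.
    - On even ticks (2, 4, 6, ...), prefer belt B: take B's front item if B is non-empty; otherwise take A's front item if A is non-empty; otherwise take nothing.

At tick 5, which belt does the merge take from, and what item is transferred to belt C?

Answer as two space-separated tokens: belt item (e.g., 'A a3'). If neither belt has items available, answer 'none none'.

Answer: B knob

Derivation:
Tick 1: prefer A, take spool from A; A=[drum] B=[valve,node,knob,lathe,fin,peg] C=[spool]
Tick 2: prefer B, take valve from B; A=[drum] B=[node,knob,lathe,fin,peg] C=[spool,valve]
Tick 3: prefer A, take drum from A; A=[-] B=[node,knob,lathe,fin,peg] C=[spool,valve,drum]
Tick 4: prefer B, take node from B; A=[-] B=[knob,lathe,fin,peg] C=[spool,valve,drum,node]
Tick 5: prefer A, take knob from B; A=[-] B=[lathe,fin,peg] C=[spool,valve,drum,node,knob]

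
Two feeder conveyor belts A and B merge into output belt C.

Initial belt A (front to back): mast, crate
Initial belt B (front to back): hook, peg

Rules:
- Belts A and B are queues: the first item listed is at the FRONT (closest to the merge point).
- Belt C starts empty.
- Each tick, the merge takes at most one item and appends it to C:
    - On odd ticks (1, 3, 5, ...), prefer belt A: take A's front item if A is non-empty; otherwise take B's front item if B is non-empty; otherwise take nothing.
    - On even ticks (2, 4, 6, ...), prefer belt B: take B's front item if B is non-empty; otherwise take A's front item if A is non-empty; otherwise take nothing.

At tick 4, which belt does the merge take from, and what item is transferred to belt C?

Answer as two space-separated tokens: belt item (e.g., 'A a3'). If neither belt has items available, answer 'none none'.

Tick 1: prefer A, take mast from A; A=[crate] B=[hook,peg] C=[mast]
Tick 2: prefer B, take hook from B; A=[crate] B=[peg] C=[mast,hook]
Tick 3: prefer A, take crate from A; A=[-] B=[peg] C=[mast,hook,crate]
Tick 4: prefer B, take peg from B; A=[-] B=[-] C=[mast,hook,crate,peg]

Answer: B peg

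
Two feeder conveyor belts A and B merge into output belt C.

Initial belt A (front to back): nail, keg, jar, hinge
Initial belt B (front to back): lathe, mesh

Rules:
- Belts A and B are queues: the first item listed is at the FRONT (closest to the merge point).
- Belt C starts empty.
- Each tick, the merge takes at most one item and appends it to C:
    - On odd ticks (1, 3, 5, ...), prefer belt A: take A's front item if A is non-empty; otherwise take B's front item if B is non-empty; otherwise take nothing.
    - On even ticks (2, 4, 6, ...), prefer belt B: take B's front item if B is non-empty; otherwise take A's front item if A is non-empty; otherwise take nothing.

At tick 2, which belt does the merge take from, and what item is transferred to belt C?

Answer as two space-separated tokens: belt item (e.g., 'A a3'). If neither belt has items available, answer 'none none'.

Tick 1: prefer A, take nail from A; A=[keg,jar,hinge] B=[lathe,mesh] C=[nail]
Tick 2: prefer B, take lathe from B; A=[keg,jar,hinge] B=[mesh] C=[nail,lathe]

Answer: B lathe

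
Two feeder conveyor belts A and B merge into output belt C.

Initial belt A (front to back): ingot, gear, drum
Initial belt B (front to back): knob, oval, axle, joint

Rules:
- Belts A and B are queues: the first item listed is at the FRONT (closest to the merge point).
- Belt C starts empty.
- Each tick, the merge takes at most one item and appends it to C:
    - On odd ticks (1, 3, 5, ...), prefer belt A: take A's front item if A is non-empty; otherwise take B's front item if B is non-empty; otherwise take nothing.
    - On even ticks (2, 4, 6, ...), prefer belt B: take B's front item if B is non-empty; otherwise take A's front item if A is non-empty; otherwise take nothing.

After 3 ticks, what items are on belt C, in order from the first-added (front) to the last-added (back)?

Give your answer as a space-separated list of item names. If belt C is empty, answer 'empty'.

Tick 1: prefer A, take ingot from A; A=[gear,drum] B=[knob,oval,axle,joint] C=[ingot]
Tick 2: prefer B, take knob from B; A=[gear,drum] B=[oval,axle,joint] C=[ingot,knob]
Tick 3: prefer A, take gear from A; A=[drum] B=[oval,axle,joint] C=[ingot,knob,gear]

Answer: ingot knob gear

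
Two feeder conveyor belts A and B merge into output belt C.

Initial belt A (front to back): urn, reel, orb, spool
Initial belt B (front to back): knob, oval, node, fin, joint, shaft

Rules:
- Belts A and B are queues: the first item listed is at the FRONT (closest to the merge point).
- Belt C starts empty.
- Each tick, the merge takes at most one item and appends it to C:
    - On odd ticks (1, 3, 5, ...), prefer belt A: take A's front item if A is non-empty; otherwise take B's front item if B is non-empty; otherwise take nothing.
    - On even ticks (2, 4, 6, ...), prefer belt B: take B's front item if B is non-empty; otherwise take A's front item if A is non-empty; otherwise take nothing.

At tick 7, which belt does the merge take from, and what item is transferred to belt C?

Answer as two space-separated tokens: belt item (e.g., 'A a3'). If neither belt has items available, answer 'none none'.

Answer: A spool

Derivation:
Tick 1: prefer A, take urn from A; A=[reel,orb,spool] B=[knob,oval,node,fin,joint,shaft] C=[urn]
Tick 2: prefer B, take knob from B; A=[reel,orb,spool] B=[oval,node,fin,joint,shaft] C=[urn,knob]
Tick 3: prefer A, take reel from A; A=[orb,spool] B=[oval,node,fin,joint,shaft] C=[urn,knob,reel]
Tick 4: prefer B, take oval from B; A=[orb,spool] B=[node,fin,joint,shaft] C=[urn,knob,reel,oval]
Tick 5: prefer A, take orb from A; A=[spool] B=[node,fin,joint,shaft] C=[urn,knob,reel,oval,orb]
Tick 6: prefer B, take node from B; A=[spool] B=[fin,joint,shaft] C=[urn,knob,reel,oval,orb,node]
Tick 7: prefer A, take spool from A; A=[-] B=[fin,joint,shaft] C=[urn,knob,reel,oval,orb,node,spool]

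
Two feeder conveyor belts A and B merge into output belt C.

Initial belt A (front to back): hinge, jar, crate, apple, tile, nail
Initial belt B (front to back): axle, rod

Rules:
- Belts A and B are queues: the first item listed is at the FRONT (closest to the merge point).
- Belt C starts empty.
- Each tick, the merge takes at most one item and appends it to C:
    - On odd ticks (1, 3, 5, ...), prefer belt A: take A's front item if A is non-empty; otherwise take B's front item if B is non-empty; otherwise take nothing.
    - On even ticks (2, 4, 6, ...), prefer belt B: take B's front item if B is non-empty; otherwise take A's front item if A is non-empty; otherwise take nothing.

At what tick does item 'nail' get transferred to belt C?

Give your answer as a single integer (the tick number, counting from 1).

Tick 1: prefer A, take hinge from A; A=[jar,crate,apple,tile,nail] B=[axle,rod] C=[hinge]
Tick 2: prefer B, take axle from B; A=[jar,crate,apple,tile,nail] B=[rod] C=[hinge,axle]
Tick 3: prefer A, take jar from A; A=[crate,apple,tile,nail] B=[rod] C=[hinge,axle,jar]
Tick 4: prefer B, take rod from B; A=[crate,apple,tile,nail] B=[-] C=[hinge,axle,jar,rod]
Tick 5: prefer A, take crate from A; A=[apple,tile,nail] B=[-] C=[hinge,axle,jar,rod,crate]
Tick 6: prefer B, take apple from A; A=[tile,nail] B=[-] C=[hinge,axle,jar,rod,crate,apple]
Tick 7: prefer A, take tile from A; A=[nail] B=[-] C=[hinge,axle,jar,rod,crate,apple,tile]
Tick 8: prefer B, take nail from A; A=[-] B=[-] C=[hinge,axle,jar,rod,crate,apple,tile,nail]

Answer: 8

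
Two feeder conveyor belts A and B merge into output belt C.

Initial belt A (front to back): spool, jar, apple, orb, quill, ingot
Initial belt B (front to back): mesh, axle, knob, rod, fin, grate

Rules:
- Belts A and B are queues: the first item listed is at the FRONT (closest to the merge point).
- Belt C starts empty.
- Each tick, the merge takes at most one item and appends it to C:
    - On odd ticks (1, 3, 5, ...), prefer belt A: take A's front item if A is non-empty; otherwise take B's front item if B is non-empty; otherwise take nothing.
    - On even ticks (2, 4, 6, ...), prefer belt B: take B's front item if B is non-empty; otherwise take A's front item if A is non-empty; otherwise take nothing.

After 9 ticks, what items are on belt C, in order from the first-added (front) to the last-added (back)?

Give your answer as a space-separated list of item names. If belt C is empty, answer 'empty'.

Tick 1: prefer A, take spool from A; A=[jar,apple,orb,quill,ingot] B=[mesh,axle,knob,rod,fin,grate] C=[spool]
Tick 2: prefer B, take mesh from B; A=[jar,apple,orb,quill,ingot] B=[axle,knob,rod,fin,grate] C=[spool,mesh]
Tick 3: prefer A, take jar from A; A=[apple,orb,quill,ingot] B=[axle,knob,rod,fin,grate] C=[spool,mesh,jar]
Tick 4: prefer B, take axle from B; A=[apple,orb,quill,ingot] B=[knob,rod,fin,grate] C=[spool,mesh,jar,axle]
Tick 5: prefer A, take apple from A; A=[orb,quill,ingot] B=[knob,rod,fin,grate] C=[spool,mesh,jar,axle,apple]
Tick 6: prefer B, take knob from B; A=[orb,quill,ingot] B=[rod,fin,grate] C=[spool,mesh,jar,axle,apple,knob]
Tick 7: prefer A, take orb from A; A=[quill,ingot] B=[rod,fin,grate] C=[spool,mesh,jar,axle,apple,knob,orb]
Tick 8: prefer B, take rod from B; A=[quill,ingot] B=[fin,grate] C=[spool,mesh,jar,axle,apple,knob,orb,rod]
Tick 9: prefer A, take quill from A; A=[ingot] B=[fin,grate] C=[spool,mesh,jar,axle,apple,knob,orb,rod,quill]

Answer: spool mesh jar axle apple knob orb rod quill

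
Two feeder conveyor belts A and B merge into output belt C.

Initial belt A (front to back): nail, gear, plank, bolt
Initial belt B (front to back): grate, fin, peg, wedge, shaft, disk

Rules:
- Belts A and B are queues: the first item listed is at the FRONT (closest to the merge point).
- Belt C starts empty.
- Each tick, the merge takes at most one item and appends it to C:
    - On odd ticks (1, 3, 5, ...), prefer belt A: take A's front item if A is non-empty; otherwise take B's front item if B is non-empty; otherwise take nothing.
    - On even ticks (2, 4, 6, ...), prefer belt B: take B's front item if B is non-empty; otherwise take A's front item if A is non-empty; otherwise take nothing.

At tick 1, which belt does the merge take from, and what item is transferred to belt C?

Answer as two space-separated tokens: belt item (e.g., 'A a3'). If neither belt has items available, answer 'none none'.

Tick 1: prefer A, take nail from A; A=[gear,plank,bolt] B=[grate,fin,peg,wedge,shaft,disk] C=[nail]

Answer: A nail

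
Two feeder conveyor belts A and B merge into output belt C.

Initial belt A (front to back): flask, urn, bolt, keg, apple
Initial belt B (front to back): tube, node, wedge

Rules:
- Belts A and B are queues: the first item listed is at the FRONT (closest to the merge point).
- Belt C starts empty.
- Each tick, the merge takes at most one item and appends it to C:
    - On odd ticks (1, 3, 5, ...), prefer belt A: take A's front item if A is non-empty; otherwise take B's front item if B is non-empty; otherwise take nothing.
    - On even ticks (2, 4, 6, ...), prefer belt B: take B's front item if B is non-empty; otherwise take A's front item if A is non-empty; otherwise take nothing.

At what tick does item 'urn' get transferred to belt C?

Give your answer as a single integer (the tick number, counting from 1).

Answer: 3

Derivation:
Tick 1: prefer A, take flask from A; A=[urn,bolt,keg,apple] B=[tube,node,wedge] C=[flask]
Tick 2: prefer B, take tube from B; A=[urn,bolt,keg,apple] B=[node,wedge] C=[flask,tube]
Tick 3: prefer A, take urn from A; A=[bolt,keg,apple] B=[node,wedge] C=[flask,tube,urn]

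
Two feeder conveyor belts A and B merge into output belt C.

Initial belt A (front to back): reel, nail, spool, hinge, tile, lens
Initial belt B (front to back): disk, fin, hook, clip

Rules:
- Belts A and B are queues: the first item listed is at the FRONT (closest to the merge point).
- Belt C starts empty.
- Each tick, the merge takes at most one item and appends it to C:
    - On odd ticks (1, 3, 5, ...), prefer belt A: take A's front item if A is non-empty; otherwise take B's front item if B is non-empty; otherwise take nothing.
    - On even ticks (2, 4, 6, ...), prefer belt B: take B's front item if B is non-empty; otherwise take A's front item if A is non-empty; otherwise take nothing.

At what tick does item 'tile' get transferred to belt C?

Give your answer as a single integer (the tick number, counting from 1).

Tick 1: prefer A, take reel from A; A=[nail,spool,hinge,tile,lens] B=[disk,fin,hook,clip] C=[reel]
Tick 2: prefer B, take disk from B; A=[nail,spool,hinge,tile,lens] B=[fin,hook,clip] C=[reel,disk]
Tick 3: prefer A, take nail from A; A=[spool,hinge,tile,lens] B=[fin,hook,clip] C=[reel,disk,nail]
Tick 4: prefer B, take fin from B; A=[spool,hinge,tile,lens] B=[hook,clip] C=[reel,disk,nail,fin]
Tick 5: prefer A, take spool from A; A=[hinge,tile,lens] B=[hook,clip] C=[reel,disk,nail,fin,spool]
Tick 6: prefer B, take hook from B; A=[hinge,tile,lens] B=[clip] C=[reel,disk,nail,fin,spool,hook]
Tick 7: prefer A, take hinge from A; A=[tile,lens] B=[clip] C=[reel,disk,nail,fin,spool,hook,hinge]
Tick 8: prefer B, take clip from B; A=[tile,lens] B=[-] C=[reel,disk,nail,fin,spool,hook,hinge,clip]
Tick 9: prefer A, take tile from A; A=[lens] B=[-] C=[reel,disk,nail,fin,spool,hook,hinge,clip,tile]

Answer: 9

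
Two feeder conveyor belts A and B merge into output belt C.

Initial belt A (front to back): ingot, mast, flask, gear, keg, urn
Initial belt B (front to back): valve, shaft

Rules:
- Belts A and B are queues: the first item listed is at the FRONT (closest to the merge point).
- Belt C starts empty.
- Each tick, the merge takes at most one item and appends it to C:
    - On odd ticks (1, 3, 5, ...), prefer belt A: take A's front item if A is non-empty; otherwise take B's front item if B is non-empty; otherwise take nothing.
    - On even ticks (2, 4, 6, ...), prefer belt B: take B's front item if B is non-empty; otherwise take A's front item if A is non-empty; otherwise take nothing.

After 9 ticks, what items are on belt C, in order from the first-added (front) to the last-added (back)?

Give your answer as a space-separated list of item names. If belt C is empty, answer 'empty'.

Answer: ingot valve mast shaft flask gear keg urn

Derivation:
Tick 1: prefer A, take ingot from A; A=[mast,flask,gear,keg,urn] B=[valve,shaft] C=[ingot]
Tick 2: prefer B, take valve from B; A=[mast,flask,gear,keg,urn] B=[shaft] C=[ingot,valve]
Tick 3: prefer A, take mast from A; A=[flask,gear,keg,urn] B=[shaft] C=[ingot,valve,mast]
Tick 4: prefer B, take shaft from B; A=[flask,gear,keg,urn] B=[-] C=[ingot,valve,mast,shaft]
Tick 5: prefer A, take flask from A; A=[gear,keg,urn] B=[-] C=[ingot,valve,mast,shaft,flask]
Tick 6: prefer B, take gear from A; A=[keg,urn] B=[-] C=[ingot,valve,mast,shaft,flask,gear]
Tick 7: prefer A, take keg from A; A=[urn] B=[-] C=[ingot,valve,mast,shaft,flask,gear,keg]
Tick 8: prefer B, take urn from A; A=[-] B=[-] C=[ingot,valve,mast,shaft,flask,gear,keg,urn]
Tick 9: prefer A, both empty, nothing taken; A=[-] B=[-] C=[ingot,valve,mast,shaft,flask,gear,keg,urn]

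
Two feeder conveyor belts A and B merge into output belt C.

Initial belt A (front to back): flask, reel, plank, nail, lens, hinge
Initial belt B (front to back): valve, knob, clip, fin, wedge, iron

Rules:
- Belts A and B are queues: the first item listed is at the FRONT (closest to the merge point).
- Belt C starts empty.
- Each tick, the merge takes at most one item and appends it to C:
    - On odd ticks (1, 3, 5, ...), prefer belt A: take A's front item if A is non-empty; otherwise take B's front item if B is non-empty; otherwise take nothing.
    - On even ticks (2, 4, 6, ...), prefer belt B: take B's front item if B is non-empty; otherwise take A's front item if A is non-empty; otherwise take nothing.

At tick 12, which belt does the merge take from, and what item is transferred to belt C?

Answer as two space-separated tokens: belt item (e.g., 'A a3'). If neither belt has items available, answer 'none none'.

Tick 1: prefer A, take flask from A; A=[reel,plank,nail,lens,hinge] B=[valve,knob,clip,fin,wedge,iron] C=[flask]
Tick 2: prefer B, take valve from B; A=[reel,plank,nail,lens,hinge] B=[knob,clip,fin,wedge,iron] C=[flask,valve]
Tick 3: prefer A, take reel from A; A=[plank,nail,lens,hinge] B=[knob,clip,fin,wedge,iron] C=[flask,valve,reel]
Tick 4: prefer B, take knob from B; A=[plank,nail,lens,hinge] B=[clip,fin,wedge,iron] C=[flask,valve,reel,knob]
Tick 5: prefer A, take plank from A; A=[nail,lens,hinge] B=[clip,fin,wedge,iron] C=[flask,valve,reel,knob,plank]
Tick 6: prefer B, take clip from B; A=[nail,lens,hinge] B=[fin,wedge,iron] C=[flask,valve,reel,knob,plank,clip]
Tick 7: prefer A, take nail from A; A=[lens,hinge] B=[fin,wedge,iron] C=[flask,valve,reel,knob,plank,clip,nail]
Tick 8: prefer B, take fin from B; A=[lens,hinge] B=[wedge,iron] C=[flask,valve,reel,knob,plank,clip,nail,fin]
Tick 9: prefer A, take lens from A; A=[hinge] B=[wedge,iron] C=[flask,valve,reel,knob,plank,clip,nail,fin,lens]
Tick 10: prefer B, take wedge from B; A=[hinge] B=[iron] C=[flask,valve,reel,knob,plank,clip,nail,fin,lens,wedge]
Tick 11: prefer A, take hinge from A; A=[-] B=[iron] C=[flask,valve,reel,knob,plank,clip,nail,fin,lens,wedge,hinge]
Tick 12: prefer B, take iron from B; A=[-] B=[-] C=[flask,valve,reel,knob,plank,clip,nail,fin,lens,wedge,hinge,iron]

Answer: B iron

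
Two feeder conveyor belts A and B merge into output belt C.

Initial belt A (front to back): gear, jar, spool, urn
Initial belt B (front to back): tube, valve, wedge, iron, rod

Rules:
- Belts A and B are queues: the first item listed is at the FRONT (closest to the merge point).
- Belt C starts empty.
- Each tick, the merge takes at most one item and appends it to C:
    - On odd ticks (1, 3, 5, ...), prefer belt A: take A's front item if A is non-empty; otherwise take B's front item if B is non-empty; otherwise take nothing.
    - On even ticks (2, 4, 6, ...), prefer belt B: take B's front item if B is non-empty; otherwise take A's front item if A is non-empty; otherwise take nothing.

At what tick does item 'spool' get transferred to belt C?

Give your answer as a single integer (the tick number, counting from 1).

Answer: 5

Derivation:
Tick 1: prefer A, take gear from A; A=[jar,spool,urn] B=[tube,valve,wedge,iron,rod] C=[gear]
Tick 2: prefer B, take tube from B; A=[jar,spool,urn] B=[valve,wedge,iron,rod] C=[gear,tube]
Tick 3: prefer A, take jar from A; A=[spool,urn] B=[valve,wedge,iron,rod] C=[gear,tube,jar]
Tick 4: prefer B, take valve from B; A=[spool,urn] B=[wedge,iron,rod] C=[gear,tube,jar,valve]
Tick 5: prefer A, take spool from A; A=[urn] B=[wedge,iron,rod] C=[gear,tube,jar,valve,spool]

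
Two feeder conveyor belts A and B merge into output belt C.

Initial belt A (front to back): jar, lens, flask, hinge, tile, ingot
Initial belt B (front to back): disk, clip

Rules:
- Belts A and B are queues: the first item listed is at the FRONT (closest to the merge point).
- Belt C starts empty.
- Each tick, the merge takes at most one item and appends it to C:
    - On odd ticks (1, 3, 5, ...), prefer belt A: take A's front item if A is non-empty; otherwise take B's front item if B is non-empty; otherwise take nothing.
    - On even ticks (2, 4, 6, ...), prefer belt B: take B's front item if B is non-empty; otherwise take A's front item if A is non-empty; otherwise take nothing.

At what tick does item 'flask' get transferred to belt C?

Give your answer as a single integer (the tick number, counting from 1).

Answer: 5

Derivation:
Tick 1: prefer A, take jar from A; A=[lens,flask,hinge,tile,ingot] B=[disk,clip] C=[jar]
Tick 2: prefer B, take disk from B; A=[lens,flask,hinge,tile,ingot] B=[clip] C=[jar,disk]
Tick 3: prefer A, take lens from A; A=[flask,hinge,tile,ingot] B=[clip] C=[jar,disk,lens]
Tick 4: prefer B, take clip from B; A=[flask,hinge,tile,ingot] B=[-] C=[jar,disk,lens,clip]
Tick 5: prefer A, take flask from A; A=[hinge,tile,ingot] B=[-] C=[jar,disk,lens,clip,flask]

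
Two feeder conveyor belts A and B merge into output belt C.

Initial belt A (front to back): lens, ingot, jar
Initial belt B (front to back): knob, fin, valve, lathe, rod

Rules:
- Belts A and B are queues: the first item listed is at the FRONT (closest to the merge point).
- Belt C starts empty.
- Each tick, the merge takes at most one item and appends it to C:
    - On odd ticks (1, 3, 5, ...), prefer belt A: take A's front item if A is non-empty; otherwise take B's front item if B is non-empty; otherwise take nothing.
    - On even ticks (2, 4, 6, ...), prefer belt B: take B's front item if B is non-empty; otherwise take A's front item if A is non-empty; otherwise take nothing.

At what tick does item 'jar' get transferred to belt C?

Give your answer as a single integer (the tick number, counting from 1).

Answer: 5

Derivation:
Tick 1: prefer A, take lens from A; A=[ingot,jar] B=[knob,fin,valve,lathe,rod] C=[lens]
Tick 2: prefer B, take knob from B; A=[ingot,jar] B=[fin,valve,lathe,rod] C=[lens,knob]
Tick 3: prefer A, take ingot from A; A=[jar] B=[fin,valve,lathe,rod] C=[lens,knob,ingot]
Tick 4: prefer B, take fin from B; A=[jar] B=[valve,lathe,rod] C=[lens,knob,ingot,fin]
Tick 5: prefer A, take jar from A; A=[-] B=[valve,lathe,rod] C=[lens,knob,ingot,fin,jar]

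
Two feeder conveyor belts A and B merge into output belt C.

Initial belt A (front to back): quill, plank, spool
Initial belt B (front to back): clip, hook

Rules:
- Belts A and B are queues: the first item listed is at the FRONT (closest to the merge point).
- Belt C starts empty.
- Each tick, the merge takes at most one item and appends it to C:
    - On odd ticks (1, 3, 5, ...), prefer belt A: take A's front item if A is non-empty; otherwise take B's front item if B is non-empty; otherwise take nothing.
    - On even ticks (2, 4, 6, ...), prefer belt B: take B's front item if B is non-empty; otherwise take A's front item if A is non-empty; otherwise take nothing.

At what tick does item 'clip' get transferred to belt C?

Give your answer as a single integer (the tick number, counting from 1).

Tick 1: prefer A, take quill from A; A=[plank,spool] B=[clip,hook] C=[quill]
Tick 2: prefer B, take clip from B; A=[plank,spool] B=[hook] C=[quill,clip]

Answer: 2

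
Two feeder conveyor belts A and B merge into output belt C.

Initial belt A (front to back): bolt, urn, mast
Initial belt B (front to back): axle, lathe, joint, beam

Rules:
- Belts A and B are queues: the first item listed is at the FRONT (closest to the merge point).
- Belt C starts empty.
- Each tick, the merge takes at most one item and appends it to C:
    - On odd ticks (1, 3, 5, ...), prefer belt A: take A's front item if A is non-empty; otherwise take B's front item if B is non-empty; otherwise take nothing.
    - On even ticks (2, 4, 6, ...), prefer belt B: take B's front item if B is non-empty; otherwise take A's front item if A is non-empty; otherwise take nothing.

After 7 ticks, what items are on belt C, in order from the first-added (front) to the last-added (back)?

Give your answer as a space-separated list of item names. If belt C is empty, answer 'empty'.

Tick 1: prefer A, take bolt from A; A=[urn,mast] B=[axle,lathe,joint,beam] C=[bolt]
Tick 2: prefer B, take axle from B; A=[urn,mast] B=[lathe,joint,beam] C=[bolt,axle]
Tick 3: prefer A, take urn from A; A=[mast] B=[lathe,joint,beam] C=[bolt,axle,urn]
Tick 4: prefer B, take lathe from B; A=[mast] B=[joint,beam] C=[bolt,axle,urn,lathe]
Tick 5: prefer A, take mast from A; A=[-] B=[joint,beam] C=[bolt,axle,urn,lathe,mast]
Tick 6: prefer B, take joint from B; A=[-] B=[beam] C=[bolt,axle,urn,lathe,mast,joint]
Tick 7: prefer A, take beam from B; A=[-] B=[-] C=[bolt,axle,urn,lathe,mast,joint,beam]

Answer: bolt axle urn lathe mast joint beam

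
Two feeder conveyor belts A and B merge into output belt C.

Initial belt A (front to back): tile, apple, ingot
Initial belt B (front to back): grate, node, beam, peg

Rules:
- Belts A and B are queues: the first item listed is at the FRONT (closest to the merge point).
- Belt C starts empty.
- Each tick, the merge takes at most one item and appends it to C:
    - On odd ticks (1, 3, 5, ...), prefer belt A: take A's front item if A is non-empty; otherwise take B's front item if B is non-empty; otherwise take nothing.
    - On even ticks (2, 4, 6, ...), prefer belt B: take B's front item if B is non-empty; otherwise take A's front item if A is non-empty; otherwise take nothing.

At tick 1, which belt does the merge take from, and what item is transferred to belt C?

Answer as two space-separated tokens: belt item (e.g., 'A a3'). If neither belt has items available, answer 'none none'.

Tick 1: prefer A, take tile from A; A=[apple,ingot] B=[grate,node,beam,peg] C=[tile]

Answer: A tile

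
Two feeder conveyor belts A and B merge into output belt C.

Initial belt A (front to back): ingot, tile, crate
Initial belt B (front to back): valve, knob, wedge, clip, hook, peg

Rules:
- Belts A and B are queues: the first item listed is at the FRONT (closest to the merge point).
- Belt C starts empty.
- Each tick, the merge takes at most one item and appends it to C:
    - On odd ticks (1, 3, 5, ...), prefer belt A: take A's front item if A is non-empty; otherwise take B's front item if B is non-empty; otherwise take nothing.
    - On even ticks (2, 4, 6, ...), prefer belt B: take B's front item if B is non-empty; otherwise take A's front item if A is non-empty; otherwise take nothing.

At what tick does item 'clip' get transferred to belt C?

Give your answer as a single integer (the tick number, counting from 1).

Answer: 7

Derivation:
Tick 1: prefer A, take ingot from A; A=[tile,crate] B=[valve,knob,wedge,clip,hook,peg] C=[ingot]
Tick 2: prefer B, take valve from B; A=[tile,crate] B=[knob,wedge,clip,hook,peg] C=[ingot,valve]
Tick 3: prefer A, take tile from A; A=[crate] B=[knob,wedge,clip,hook,peg] C=[ingot,valve,tile]
Tick 4: prefer B, take knob from B; A=[crate] B=[wedge,clip,hook,peg] C=[ingot,valve,tile,knob]
Tick 5: prefer A, take crate from A; A=[-] B=[wedge,clip,hook,peg] C=[ingot,valve,tile,knob,crate]
Tick 6: prefer B, take wedge from B; A=[-] B=[clip,hook,peg] C=[ingot,valve,tile,knob,crate,wedge]
Tick 7: prefer A, take clip from B; A=[-] B=[hook,peg] C=[ingot,valve,tile,knob,crate,wedge,clip]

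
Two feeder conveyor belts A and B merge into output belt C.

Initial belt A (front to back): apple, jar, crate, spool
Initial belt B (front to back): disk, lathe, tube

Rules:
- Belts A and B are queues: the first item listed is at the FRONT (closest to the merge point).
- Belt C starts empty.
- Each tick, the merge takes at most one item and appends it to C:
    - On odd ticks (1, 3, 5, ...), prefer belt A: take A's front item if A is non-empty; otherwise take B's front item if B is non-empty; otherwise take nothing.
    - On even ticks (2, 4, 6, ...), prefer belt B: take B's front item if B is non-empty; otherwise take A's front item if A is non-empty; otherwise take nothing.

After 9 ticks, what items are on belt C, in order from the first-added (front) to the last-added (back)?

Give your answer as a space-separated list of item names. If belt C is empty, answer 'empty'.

Answer: apple disk jar lathe crate tube spool

Derivation:
Tick 1: prefer A, take apple from A; A=[jar,crate,spool] B=[disk,lathe,tube] C=[apple]
Tick 2: prefer B, take disk from B; A=[jar,crate,spool] B=[lathe,tube] C=[apple,disk]
Tick 3: prefer A, take jar from A; A=[crate,spool] B=[lathe,tube] C=[apple,disk,jar]
Tick 4: prefer B, take lathe from B; A=[crate,spool] B=[tube] C=[apple,disk,jar,lathe]
Tick 5: prefer A, take crate from A; A=[spool] B=[tube] C=[apple,disk,jar,lathe,crate]
Tick 6: prefer B, take tube from B; A=[spool] B=[-] C=[apple,disk,jar,lathe,crate,tube]
Tick 7: prefer A, take spool from A; A=[-] B=[-] C=[apple,disk,jar,lathe,crate,tube,spool]
Tick 8: prefer B, both empty, nothing taken; A=[-] B=[-] C=[apple,disk,jar,lathe,crate,tube,spool]
Tick 9: prefer A, both empty, nothing taken; A=[-] B=[-] C=[apple,disk,jar,lathe,crate,tube,spool]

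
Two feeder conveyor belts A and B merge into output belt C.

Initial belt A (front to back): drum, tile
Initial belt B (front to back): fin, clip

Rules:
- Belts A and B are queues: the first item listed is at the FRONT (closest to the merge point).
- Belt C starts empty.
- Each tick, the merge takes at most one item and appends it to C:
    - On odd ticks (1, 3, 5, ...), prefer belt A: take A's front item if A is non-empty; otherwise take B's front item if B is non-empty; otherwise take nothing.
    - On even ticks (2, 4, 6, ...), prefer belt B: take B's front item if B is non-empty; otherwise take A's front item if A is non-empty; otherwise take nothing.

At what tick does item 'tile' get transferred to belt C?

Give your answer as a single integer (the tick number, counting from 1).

Answer: 3

Derivation:
Tick 1: prefer A, take drum from A; A=[tile] B=[fin,clip] C=[drum]
Tick 2: prefer B, take fin from B; A=[tile] B=[clip] C=[drum,fin]
Tick 3: prefer A, take tile from A; A=[-] B=[clip] C=[drum,fin,tile]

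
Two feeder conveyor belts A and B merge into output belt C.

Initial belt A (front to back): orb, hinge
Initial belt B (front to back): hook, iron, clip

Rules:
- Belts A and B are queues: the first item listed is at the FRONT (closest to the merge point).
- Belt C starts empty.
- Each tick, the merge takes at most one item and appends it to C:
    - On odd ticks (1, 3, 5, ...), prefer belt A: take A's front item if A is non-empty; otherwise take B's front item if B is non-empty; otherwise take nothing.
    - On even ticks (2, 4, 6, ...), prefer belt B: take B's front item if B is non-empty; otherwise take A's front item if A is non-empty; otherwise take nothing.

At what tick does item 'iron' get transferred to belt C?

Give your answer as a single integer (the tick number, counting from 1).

Answer: 4

Derivation:
Tick 1: prefer A, take orb from A; A=[hinge] B=[hook,iron,clip] C=[orb]
Tick 2: prefer B, take hook from B; A=[hinge] B=[iron,clip] C=[orb,hook]
Tick 3: prefer A, take hinge from A; A=[-] B=[iron,clip] C=[orb,hook,hinge]
Tick 4: prefer B, take iron from B; A=[-] B=[clip] C=[orb,hook,hinge,iron]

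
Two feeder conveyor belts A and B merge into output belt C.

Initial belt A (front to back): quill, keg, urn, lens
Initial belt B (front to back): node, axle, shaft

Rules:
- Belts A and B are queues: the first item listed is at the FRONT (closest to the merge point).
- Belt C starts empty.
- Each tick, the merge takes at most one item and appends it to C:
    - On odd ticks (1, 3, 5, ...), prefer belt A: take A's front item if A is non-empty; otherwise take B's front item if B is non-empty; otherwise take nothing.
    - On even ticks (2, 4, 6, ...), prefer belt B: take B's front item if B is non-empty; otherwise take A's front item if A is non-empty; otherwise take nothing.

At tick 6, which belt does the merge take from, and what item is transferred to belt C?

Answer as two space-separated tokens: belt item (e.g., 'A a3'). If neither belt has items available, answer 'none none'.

Tick 1: prefer A, take quill from A; A=[keg,urn,lens] B=[node,axle,shaft] C=[quill]
Tick 2: prefer B, take node from B; A=[keg,urn,lens] B=[axle,shaft] C=[quill,node]
Tick 3: prefer A, take keg from A; A=[urn,lens] B=[axle,shaft] C=[quill,node,keg]
Tick 4: prefer B, take axle from B; A=[urn,lens] B=[shaft] C=[quill,node,keg,axle]
Tick 5: prefer A, take urn from A; A=[lens] B=[shaft] C=[quill,node,keg,axle,urn]
Tick 6: prefer B, take shaft from B; A=[lens] B=[-] C=[quill,node,keg,axle,urn,shaft]

Answer: B shaft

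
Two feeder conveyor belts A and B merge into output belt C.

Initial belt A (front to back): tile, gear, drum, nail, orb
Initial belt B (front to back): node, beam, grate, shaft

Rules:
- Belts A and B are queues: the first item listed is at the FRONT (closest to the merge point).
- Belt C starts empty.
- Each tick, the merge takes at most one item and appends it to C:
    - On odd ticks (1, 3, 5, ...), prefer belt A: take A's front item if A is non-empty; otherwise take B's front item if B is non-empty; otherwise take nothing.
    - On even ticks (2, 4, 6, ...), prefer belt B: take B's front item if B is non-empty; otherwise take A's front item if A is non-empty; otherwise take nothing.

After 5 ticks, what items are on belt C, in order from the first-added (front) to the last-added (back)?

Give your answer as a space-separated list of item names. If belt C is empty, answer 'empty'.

Answer: tile node gear beam drum

Derivation:
Tick 1: prefer A, take tile from A; A=[gear,drum,nail,orb] B=[node,beam,grate,shaft] C=[tile]
Tick 2: prefer B, take node from B; A=[gear,drum,nail,orb] B=[beam,grate,shaft] C=[tile,node]
Tick 3: prefer A, take gear from A; A=[drum,nail,orb] B=[beam,grate,shaft] C=[tile,node,gear]
Tick 4: prefer B, take beam from B; A=[drum,nail,orb] B=[grate,shaft] C=[tile,node,gear,beam]
Tick 5: prefer A, take drum from A; A=[nail,orb] B=[grate,shaft] C=[tile,node,gear,beam,drum]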